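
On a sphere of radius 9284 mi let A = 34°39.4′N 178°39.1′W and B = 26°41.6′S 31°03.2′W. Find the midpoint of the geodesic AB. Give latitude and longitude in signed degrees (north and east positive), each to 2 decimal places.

Central angle δ = 2.6382 rad. Interpolating on the sphere with fraction f = 0.5:
P = [sin((1−f)δ)·A + sin(fδ)·B] / sin δ = 2.0076·A + 2.0076·B in Cartesian coordinates,
giving P = (-0.1144, -0.9641, 0.2398), i.e. latitude 13.87°, longitude -96.76°.

13.87°, -96.76°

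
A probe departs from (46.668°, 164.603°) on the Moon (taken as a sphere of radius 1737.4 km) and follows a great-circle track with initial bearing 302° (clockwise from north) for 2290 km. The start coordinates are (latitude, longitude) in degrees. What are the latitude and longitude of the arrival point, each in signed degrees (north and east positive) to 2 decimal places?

32.27°, 60.81°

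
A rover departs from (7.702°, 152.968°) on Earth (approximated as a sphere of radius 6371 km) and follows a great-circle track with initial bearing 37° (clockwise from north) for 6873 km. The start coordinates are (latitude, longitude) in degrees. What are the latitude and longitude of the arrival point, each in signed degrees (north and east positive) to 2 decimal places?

Angular distance δ = d/R = 6873/6371 = 1.07879 rad; initial bearing θ = 0.6458 rad.
sin φ₂ = sin φ₁ cos δ + cos φ₁ sin δ cos θ = (0.1340)(0.4724) + (0.9910)(0.8814)(0.7986) = 0.7609, so φ₂ = 49.54°.
Δλ = atan2(sin θ sin δ cos φ₁, cos δ − sin φ₁ sin φ₂) = atan2(0.5256, 0.3704) = 54.828°.
λ₂ = 152.968° + 54.828° = 207.80° → -152.20° after wrapping to (−180°, 180°].

49.54°, -152.20°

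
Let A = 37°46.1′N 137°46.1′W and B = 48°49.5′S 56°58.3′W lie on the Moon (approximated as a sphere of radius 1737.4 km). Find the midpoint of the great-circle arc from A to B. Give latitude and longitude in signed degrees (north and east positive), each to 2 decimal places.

-7.22°, -101.81°

Central angle δ = 1.9582 rad. Interpolating on the sphere with fraction f = 0.5:
P = [sin((1−f)δ)·A + sin(fδ)·B] / sin δ = 0.8964·A + 0.8964·B in Cartesian coordinates,
giving P = (-0.2030, -0.9711, -0.1257), i.e. latitude -7.22°, longitude -101.81°.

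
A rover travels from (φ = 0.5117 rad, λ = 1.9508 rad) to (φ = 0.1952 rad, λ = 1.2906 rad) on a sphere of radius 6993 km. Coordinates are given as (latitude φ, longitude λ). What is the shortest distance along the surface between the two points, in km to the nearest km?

4832 km

With latitudes φ₁ = 29.318°, φ₂ = 11.184° and longitude difference Δλ = -37.827°:
cos c = sin φ₁ sin φ₂ + cos φ₁ cos φ₂ cos Δλ = (0.4897)(0.1940) + (0.8719)(0.9810)(0.7899) = 0.77059,
so c = arccos(0.77059) = 0.69102 rad.
Distance = R·c = 6993 × 0.6910 ≈ 4832 km.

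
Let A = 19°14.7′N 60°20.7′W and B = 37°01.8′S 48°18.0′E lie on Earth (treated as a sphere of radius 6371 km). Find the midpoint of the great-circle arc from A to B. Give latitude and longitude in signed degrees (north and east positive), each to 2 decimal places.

Central angle δ = 2.0258 rad. Interpolating on the sphere with fraction f = 0.5:
P = [sin((1−f)δ)·A + sin(fδ)·B] / sin δ = 0.9445·A + 0.9445·B in Cartesian coordinates,
giving P = (0.9428, -0.2119, -0.2575), i.e. latitude -14.92°, longitude -12.67°.

-14.92°, -12.67°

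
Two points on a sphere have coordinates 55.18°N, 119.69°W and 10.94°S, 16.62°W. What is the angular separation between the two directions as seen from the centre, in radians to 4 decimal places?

1.8573 rad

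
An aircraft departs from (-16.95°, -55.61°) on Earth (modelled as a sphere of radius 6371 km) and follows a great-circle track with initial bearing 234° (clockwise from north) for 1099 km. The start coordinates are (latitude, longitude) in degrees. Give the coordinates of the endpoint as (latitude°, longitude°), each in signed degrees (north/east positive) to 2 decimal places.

-22.56°, -64.26°

Angular distance δ = d/R = 1099/6371 = 0.17250 rad; initial bearing θ = 4.0841 rad.
sin φ₂ = sin φ₁ cos δ + cos φ₁ sin δ cos θ = (-0.2915)(0.9852) + (0.9566)(0.1716)(-0.5878) = -0.3837, so φ₂ = -22.56°.
Δλ = atan2(sin θ sin δ cos φ₁, cos δ − sin φ₁ sin φ₂) = atan2(-0.1328, 0.8733) = -8.649°.
λ₂ = -55.610° − 8.649° = -64.26°.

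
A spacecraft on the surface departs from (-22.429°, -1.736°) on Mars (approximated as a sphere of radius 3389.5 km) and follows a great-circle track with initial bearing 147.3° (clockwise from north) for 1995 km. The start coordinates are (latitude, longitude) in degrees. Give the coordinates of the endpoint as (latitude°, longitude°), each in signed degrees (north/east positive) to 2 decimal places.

-48.52°, 25.19°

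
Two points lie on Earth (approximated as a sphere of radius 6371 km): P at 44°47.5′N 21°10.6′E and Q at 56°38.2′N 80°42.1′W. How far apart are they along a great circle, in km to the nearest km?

Let φ₁ = 0.7818 rad, φ₂ = 0.9885 rad, and Δλ = -1.7781 rad.
cos c = sin φ₁ sin φ₂ + cos φ₁ cos φ₂ cos Δλ = (0.7045)(0.8352) + (0.7097)(0.5499)(-0.2058) = 0.50809,
so c = arccos(0.50809) = 1.03783 rad.
Distance = R·c = 6371 × 1.0378 ≈ 6612 km.

6612 km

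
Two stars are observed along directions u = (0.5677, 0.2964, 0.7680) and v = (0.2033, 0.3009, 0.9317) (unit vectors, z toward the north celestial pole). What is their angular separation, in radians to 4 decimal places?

0.4022 rad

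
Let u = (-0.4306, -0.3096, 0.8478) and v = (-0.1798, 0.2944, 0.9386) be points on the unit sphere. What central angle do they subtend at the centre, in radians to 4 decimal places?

0.6729 rad

u·v = 0.7820; |u| = 1.0000, |v| = 1.0000.
cos θ = (u·v)/(|u||v|) = 0.7820, so θ = 0.6729 rad.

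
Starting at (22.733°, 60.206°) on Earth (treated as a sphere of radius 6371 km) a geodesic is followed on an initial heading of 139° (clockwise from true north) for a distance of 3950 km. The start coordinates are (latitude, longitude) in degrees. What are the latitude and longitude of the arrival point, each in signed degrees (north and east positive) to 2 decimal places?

Angular distance δ = d/R = 3950/6371 = 0.62000 rad; initial bearing θ = 2.4260 rad.
sin φ₂ = sin φ₁ cos δ + cos φ₁ sin δ cos θ = (0.3864)(0.8139) + (0.9223)(0.5810)(-0.7547) = -0.0899, so φ₂ = -5.16°.
Δλ = atan2(sin θ sin δ cos φ₁, cos δ − sin φ₁ sin φ₂) = atan2(0.3516, 0.8486) = 22.504°.
λ₂ = 60.206° + 22.504° = 82.71°.

-5.16°, 82.71°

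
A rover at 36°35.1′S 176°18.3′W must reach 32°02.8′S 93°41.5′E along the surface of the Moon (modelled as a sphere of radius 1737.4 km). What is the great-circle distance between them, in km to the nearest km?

2170 km

Let φ₁ = -0.6385 rad, φ₂ = -0.5593 rad, and Δλ = -1.5709 rad.
cos c = sin φ₁ sin φ₂ + cos φ₁ cos φ₂ cos Δλ = (-0.5960)(-0.5306) + (0.8030)(0.8476)(-0.0001) = 0.31621,
so c = arccos(0.31621) = 1.24906 rad.
Distance = R·c = 1737.4 × 1.2491 ≈ 2170 km.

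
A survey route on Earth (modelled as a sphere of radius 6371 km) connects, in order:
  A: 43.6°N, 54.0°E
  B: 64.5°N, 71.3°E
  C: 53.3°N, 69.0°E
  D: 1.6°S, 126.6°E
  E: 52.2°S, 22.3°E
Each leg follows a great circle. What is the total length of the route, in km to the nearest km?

22731 km

Leg A→B: central angle 0.4025 rad, distance 2564.1 km.
Leg B→C: central angle 0.1965 rad, distance 1252.2 km.
Leg C→D: central angle 1.2685 rad, distance 8081.6 km.
Leg D→E: central angle 1.7004 rad, distance 10833.4 km.
Total: 2564.1 + 1252.2 + 8081.6 + 10833.4 ≈ 22731 km.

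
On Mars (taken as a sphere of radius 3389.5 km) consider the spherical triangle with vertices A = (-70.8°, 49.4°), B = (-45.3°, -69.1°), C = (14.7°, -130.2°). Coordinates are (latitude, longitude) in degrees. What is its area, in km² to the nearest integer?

Side lengths (central angles): a = 1.4218, b = 2.1625, c = 0.9753 rad; semiperimeter s = 2.2798.
By l'Huilier's theorem, tan(E/4) = √[tan(s/2) tan((s−a)/2) tan((s−b)/2) tan((s−c)/2)], giving spherical excess E = 0.8329 rad.
Area = E·R² = 0.8329 × (3389.5)² ≈ 9568484 km².

9568484 km²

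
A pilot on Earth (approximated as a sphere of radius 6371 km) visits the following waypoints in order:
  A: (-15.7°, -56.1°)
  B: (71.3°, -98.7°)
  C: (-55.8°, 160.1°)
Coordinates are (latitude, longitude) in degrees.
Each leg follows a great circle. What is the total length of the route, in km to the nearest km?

Leg A→B: central angle 1.5999 rad, distance 10193.1 km.
Leg B→C: central angle 2.5295 rad, distance 16115.2 km.
Total: 10193.1 + 16115.2 ≈ 26308 km.

26308 km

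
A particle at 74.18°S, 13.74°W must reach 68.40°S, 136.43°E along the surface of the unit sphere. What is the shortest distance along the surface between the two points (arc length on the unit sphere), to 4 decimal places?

Let φ₁ = -1.2947 rad, φ₂ = -1.1938 rad, and Δλ = 2.6210 rad.
cos c = sin φ₁ sin φ₂ + cos φ₁ cos φ₂ cos Δλ = (-0.9621)(-0.9298) + (0.2726)(0.3681)(-0.8675) = 0.80750,
so c = arccos(0.80750) = 0.63090 rad.
On the unit sphere the arc length equals the central angle: 0.6309.

0.6309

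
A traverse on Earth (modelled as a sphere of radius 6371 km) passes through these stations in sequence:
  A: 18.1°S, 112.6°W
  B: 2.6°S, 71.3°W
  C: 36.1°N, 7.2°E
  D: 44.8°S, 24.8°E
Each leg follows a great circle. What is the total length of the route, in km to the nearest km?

23136 km

Leg A→B: central angle 0.7562 rad, distance 4817.8 km.
Leg B→C: central angle 1.4362 rad, distance 9150.0 km.
Leg C→D: central angle 1.4391 rad, distance 9168.5 km.
Total: 4817.8 + 9150.0 + 9168.5 ≈ 23136 km.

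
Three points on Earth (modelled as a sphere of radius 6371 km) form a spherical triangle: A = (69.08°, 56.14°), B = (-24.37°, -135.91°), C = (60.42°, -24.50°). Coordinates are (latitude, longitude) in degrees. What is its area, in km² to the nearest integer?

44798499 km²

Side lengths (central angles): a = 2.1212, b = 0.5717, c = 2.3511 rad; semiperimeter s = 2.5220.
By l'Huilier's theorem, tan(E/4) = √[tan(s/2) tan((s−a)/2) tan((s−b)/2) tan((s−c)/2)], giving spherical excess E = 1.1037 rad.
Area = E·R² = 1.1037 × (6371)² ≈ 44798499 km².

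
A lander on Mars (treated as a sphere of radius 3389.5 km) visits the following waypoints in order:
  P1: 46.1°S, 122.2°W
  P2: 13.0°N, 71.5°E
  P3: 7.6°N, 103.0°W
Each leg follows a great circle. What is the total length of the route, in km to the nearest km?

17962 km

Leg P1→P2: central angle 2.5296 rad, distance 8574.0 km.
Leg P2→P3: central angle 2.7696 rad, distance 9387.6 km.
Total: 8574.0 + 9387.6 ≈ 17962 km.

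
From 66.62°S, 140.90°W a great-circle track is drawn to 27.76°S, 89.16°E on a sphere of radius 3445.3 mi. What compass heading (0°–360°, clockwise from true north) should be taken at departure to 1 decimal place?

223.8°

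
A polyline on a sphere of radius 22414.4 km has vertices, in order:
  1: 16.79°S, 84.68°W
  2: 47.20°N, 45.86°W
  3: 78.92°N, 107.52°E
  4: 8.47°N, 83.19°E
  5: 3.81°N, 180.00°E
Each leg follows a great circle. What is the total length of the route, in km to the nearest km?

114769 km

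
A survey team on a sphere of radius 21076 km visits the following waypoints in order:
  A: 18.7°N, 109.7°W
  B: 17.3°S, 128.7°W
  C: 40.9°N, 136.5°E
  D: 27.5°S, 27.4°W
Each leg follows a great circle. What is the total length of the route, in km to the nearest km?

112747 km

Leg A→B: central angle 0.7079 rad, distance 14919.1 km.
Leg B→C: central angle 1.8287 rad, distance 38542.5 km.
Leg C→D: central angle 2.8129 rad, distance 59285.7 km.
Total: 14919.1 + 38542.5 + 59285.7 ≈ 112747 km.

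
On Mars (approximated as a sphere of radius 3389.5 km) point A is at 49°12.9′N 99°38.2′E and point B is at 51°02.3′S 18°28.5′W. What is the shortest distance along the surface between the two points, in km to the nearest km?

8369 km

In radians: φ₁ = 0.8590, φ₂ = -0.8908, Δλ = -118.112° = -2.0614 rad.
cos c = sin φ₁ sin φ₂ + cos φ₁ cos φ₂ cos Δλ = (0.7572)(-0.7776) + (0.6532)(0.6288)(-0.4712) = -0.78229,
so c = arccos(-0.78229) = 2.46913 rad.
Distance = R·c = 3389.5 × 2.4691 ≈ 8369 km.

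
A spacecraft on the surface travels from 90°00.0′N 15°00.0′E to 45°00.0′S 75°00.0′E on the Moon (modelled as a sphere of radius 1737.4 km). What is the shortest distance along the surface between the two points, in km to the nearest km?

In radians: φ₁ = 1.5708, φ₂ = -0.7854, Δλ = 60.000° = 1.0472 rad.
cos c = sin φ₁ sin φ₂ + cos φ₁ cos φ₂ cos Δλ = (1.0000)(-0.7071) + (0.0000)(0.7071)(0.5000) = -0.70711,
so c = arccos(-0.70711) = 2.35619 rad.
Distance = R·c = 1737.4 × 2.3562 ≈ 4094 km.

4094 km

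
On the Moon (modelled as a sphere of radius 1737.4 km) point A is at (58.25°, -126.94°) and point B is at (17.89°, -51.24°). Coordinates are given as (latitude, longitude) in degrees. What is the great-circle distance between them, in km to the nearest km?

In radians: φ₁ = 1.0167, φ₂ = 0.3122, Δλ = 75.700° = 1.3212 rad.
cos c = sin φ₁ sin φ₂ + cos φ₁ cos φ₂ cos Δλ = (0.8504)(0.3072) + (0.5262)(0.9516)(0.2470) = 0.38491,
so c = arccos(0.38491) = 1.17569 rad.
Distance = R·c = 1737.4 × 1.1757 ≈ 2043 km.

2043 km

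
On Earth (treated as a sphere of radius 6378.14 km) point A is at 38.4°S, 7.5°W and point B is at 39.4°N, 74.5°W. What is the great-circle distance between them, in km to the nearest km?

11028 km

In radians: φ₁ = -0.6702, φ₂ = 0.6877, Δλ = -67.000° = -1.1694 rad.
cos c = sin φ₁ sin φ₂ + cos φ₁ cos φ₂ cos Δλ = (-0.6211)(0.6347) + (0.7837)(0.7727)(0.3907) = -0.15764,
so c = arccos(-0.15764) = 1.72910 rad.
Distance = R·c = 6378.14 × 1.7291 ≈ 11028 km.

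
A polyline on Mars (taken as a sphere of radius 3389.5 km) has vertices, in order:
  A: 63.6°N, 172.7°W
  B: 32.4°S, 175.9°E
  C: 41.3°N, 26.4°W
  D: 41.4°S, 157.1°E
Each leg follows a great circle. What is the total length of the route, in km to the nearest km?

Leg A→B: central angle 1.6830 rad, distance 5704.4 km.
Leg B→C: central angle 2.7950 rad, distance 9473.5 km.
Leg C→D: central angle 3.0957 rad, distance 10492.9 km.
Total: 5704.4 + 9473.5 + 10492.9 ≈ 25671 km.

25671 km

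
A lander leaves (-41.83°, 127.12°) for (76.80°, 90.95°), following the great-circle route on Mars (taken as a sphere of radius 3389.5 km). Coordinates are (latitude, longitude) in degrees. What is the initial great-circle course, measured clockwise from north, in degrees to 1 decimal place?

351.0°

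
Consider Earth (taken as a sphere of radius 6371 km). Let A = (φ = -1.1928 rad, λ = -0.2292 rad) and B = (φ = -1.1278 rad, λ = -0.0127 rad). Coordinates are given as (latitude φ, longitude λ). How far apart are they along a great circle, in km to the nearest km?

Let φ₁ = -1.1928 rad, φ₂ = -1.1278 rad, and Δλ = 0.2165 rad.
Haversine: a = sin²(Δφ/2) + cos φ₁ cos φ₂ sin²(Δλ/2) = 0.0011 + (0.3691)(0.4286)(0.0117) = 0.00290.
Central angle c = 2·arcsin(√a) = 0.10780 rad.
Distance = R·c = 6371 × 0.1078 ≈ 687 km.

687 km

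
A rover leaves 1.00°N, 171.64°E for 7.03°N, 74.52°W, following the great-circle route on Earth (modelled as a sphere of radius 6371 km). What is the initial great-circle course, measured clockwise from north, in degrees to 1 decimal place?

81.9°

With φ₁ = 0.0175, φ₂ = 0.1227, Δλ = 1.9869 rad, the forward-azimuth formula gives
θ = atan2( sin Δλ cos φ₂ , cos φ₁ sin φ₂ − sin φ₁ cos φ₂ cos Δλ ) = atan2(0.9078, 0.1294) = 81.89°.
So the initial bearing is 81.9°.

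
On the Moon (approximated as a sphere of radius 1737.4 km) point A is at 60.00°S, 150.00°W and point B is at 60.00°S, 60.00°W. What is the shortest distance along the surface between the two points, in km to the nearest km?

1256 km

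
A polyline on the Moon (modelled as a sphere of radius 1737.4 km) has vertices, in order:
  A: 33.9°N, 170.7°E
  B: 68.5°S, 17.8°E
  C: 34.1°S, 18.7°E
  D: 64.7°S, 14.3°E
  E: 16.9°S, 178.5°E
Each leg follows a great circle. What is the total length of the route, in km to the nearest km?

Leg A→B: central angle 2.4812 rad, distance 4310.8 km.
Leg B→C: central angle 0.6005 rad, distance 1043.2 km.
Leg C→D: central angle 0.5361 rad, distance 931.4 km.
Leg D→E: central angle 1.7018 rad, distance 2956.7 km.
Total: 4310.8 + 1043.2 + 931.4 + 2956.7 ≈ 9242 km.

9242 km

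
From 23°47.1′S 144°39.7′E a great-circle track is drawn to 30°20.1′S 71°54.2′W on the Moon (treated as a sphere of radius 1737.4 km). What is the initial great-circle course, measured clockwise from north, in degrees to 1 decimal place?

Δλ = 143.435° = 2.5034 rad.
y = sin Δλ · cos φ₂ = (0.5957)(0.8631) = 0.5142
x = cos φ₁ sin φ₂ − sin φ₁ cos φ₂ cos Δλ = (0.9151)(-0.5051) − (-0.4033)(0.8631)(-0.8032) = -0.7417
θ = atan2(y, x) = 145.27°, so the bearing is 145.3°.

145.3°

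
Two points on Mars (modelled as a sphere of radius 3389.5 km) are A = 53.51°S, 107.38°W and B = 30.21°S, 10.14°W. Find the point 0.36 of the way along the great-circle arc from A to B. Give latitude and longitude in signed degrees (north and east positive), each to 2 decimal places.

-56.25°, -62.96°

The central angle between A and B is δ = 1.2241 rad.
With f = 0.36, the slerp weights are sin((1−f)δ)/sin δ = 0.7504 and sin(fδ)/sin δ = 0.4535.
Weighted sum of the unit vectors: (0.7504)·(-0.1776,-0.5675,-0.8040) + (0.4535)·(0.8507,-0.1521,-0.5032) = (0.2525, -0.4949, -0.8315).
Converting back: φ = atan2(z, √(x²+y²)) = -56.25°, λ = atan2(y, x) = -62.96°.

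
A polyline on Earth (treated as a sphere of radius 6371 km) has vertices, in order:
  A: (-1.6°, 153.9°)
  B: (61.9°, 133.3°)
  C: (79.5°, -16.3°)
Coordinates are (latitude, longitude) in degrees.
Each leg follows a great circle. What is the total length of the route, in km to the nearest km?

Leg A→B: central angle 1.1417 rad, distance 7273.5 km.
Leg B→C: central angle 0.6546 rad, distance 4170.1 km.
Total: 7273.5 + 4170.1 ≈ 11444 km.

11444 km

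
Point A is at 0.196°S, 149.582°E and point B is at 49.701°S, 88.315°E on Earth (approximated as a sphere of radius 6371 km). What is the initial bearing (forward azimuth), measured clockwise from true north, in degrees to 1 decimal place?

216.7°

With φ₁ = -0.0034, φ₂ = -0.8674, Δλ = -1.0693 rad, the forward-azimuth formula gives
θ = atan2( sin Δλ cos φ₂ , cos φ₁ sin φ₂ − sin φ₁ cos φ₂ cos Δλ ) = atan2(-0.5671, -0.7616) = -143.33°.
Adding 360° brings this into [0°, 360°): 216.7°.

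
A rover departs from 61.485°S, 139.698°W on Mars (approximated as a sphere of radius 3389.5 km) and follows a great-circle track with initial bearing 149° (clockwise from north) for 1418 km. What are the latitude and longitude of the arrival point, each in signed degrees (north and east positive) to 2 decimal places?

Angular distance δ = d/R = 1418/3389.5 = 0.41835 rad; initial bearing θ = 2.6005 rad.
sin φ₂ = sin φ₁ cos δ + cos φ₁ sin δ cos θ = (-0.8787)(0.9138) + (0.4774)(0.4063)(-0.8572) = -0.9692, so φ₂ = -75.73°.
Δλ = atan2(sin θ sin δ cos φ₁, cos δ − sin φ₁ sin φ₂) = atan2(0.0999, 0.0622) = 58.101°.
λ₂ = -139.698° + 58.101° = -81.60°.

-75.73°, -81.60°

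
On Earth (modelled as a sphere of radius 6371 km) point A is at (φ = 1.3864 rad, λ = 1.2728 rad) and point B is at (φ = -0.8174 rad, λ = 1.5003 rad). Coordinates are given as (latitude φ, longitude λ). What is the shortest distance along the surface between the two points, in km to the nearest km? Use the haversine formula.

14066 km

In radians: φ₁ = 1.3864, φ₂ = -0.8174, Δλ = 13.035° = 0.2275 rad.
Haversine: a = sin²(Δφ/2) + cos φ₁ cos φ₂ sin²(Δλ/2) = 0.7958 + (0.1834)(0.6841)(0.0129) = 0.79740.
Central angle c = 2·arcsin(√a) = 2.20781 rad.
Distance = R·c = 6371 × 2.2078 ≈ 14066 km.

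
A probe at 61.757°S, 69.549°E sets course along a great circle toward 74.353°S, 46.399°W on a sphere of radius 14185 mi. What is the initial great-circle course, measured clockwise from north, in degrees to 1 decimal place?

With φ₁ = -1.0779, φ₂ = -1.2977, Δλ = -2.0237 rad, the forward-azimuth formula gives
θ = atan2( sin Δλ cos φ₂ , cos φ₁ sin φ₂ − sin φ₁ cos φ₂ cos Δλ ) = atan2(-0.2425, -0.5596) = -156.57°.
Adding 360° brings this into [0°, 360°): 203.4°.

203.4°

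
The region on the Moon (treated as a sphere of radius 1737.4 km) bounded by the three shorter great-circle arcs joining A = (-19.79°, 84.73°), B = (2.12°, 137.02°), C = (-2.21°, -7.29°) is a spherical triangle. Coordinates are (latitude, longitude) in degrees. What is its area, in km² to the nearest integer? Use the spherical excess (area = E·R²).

1639692 km²

Side lengths (central angles): a = 2.5191, b = 1.5909, c = 0.9732 rad; semiperimeter s = 2.5416.
By l'Huilier's theorem, tan(E/4) = √[tan(s/2) tan((s−a)/2) tan((s−b)/2) tan((s−c)/2)], giving spherical excess E = 0.5432 rad.
Area = E·R² = 0.5432 × (1737.4)² ≈ 1639692 km².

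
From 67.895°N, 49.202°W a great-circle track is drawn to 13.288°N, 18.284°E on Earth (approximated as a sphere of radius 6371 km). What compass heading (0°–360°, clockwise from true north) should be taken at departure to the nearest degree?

106°

With φ₁ = 1.1850, φ₂ = 0.2319, Δλ = 1.1779 rad, the forward-azimuth formula gives
θ = atan2( sin Δλ cos φ₂ , cos φ₁ sin φ₂ − sin φ₁ cos φ₂ cos Δλ ) = atan2(0.8991, -0.2588) = 106.06°.
So the initial bearing is 106°.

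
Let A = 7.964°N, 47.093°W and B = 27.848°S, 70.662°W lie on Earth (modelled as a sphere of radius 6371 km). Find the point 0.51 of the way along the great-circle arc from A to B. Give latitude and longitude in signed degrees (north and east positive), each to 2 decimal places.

The central angle between A and B is δ = 0.7409 rad.
With f = 0.51, the slerp weights are sin((1−f)δ)/sin δ = 0.5261 and sin(fδ)/sin δ = 0.5466.
Weighted sum of the unit vectors: (0.5261)·(0.6742,-0.7254,0.1386) + (0.5466)·(0.2928,-0.8343,-0.4671) = (0.5148, -0.8377, -0.1824).
Converting back: φ = atan2(z, √(x²+y²)) = -10.51°, λ = atan2(y, x) = -58.43°.

-10.51°, -58.43°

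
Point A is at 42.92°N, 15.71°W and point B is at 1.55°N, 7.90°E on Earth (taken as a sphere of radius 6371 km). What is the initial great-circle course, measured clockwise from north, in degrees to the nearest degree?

Δλ = 23.610° = 0.4121 rad.
y = sin Δλ · cos φ₂ = (0.4005)(0.9996) = 0.4004
x = cos φ₁ sin φ₂ − sin φ₁ cos φ₂ cos Δλ = (0.7323)(0.0270) − (0.6810)(0.9996)(0.9163) = -0.6039
θ = atan2(y, x) = 146.46°, so the bearing is 146°.

146°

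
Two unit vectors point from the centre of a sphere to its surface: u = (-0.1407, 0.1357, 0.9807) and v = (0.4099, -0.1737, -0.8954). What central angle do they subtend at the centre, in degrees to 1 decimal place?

163.6°

u·v = -0.9594; |u| = 1.0000, |v| = 1.0000.
cos θ = (u·v)/(|u||v|) = -0.9594, so θ = 163.6°.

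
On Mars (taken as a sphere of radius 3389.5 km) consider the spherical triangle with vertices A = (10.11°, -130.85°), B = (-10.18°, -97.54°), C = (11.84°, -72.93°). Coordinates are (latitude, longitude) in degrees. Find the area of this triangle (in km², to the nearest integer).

Side lengths (central angles): a = 0.5743, b = 0.9911, c = 0.6781 rad; semiperimeter s = 1.1218.
By l'Huilier's theorem, tan(E/4) = √[tan(s/2) tan((s−a)/2) tan((s−b)/2) tan((s−c)/2)], giving spherical excess E = 0.2039 rad.
Area = E·R² = 0.2039 × (3389.5)² ≈ 2342488 km².

2342488 km²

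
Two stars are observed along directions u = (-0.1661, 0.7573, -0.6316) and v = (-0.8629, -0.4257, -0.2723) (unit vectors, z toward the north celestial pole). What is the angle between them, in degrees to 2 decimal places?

90.41°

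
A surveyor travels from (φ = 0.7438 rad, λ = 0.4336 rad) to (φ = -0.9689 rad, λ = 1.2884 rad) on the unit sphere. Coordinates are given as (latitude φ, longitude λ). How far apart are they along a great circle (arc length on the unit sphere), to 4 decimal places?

1.8594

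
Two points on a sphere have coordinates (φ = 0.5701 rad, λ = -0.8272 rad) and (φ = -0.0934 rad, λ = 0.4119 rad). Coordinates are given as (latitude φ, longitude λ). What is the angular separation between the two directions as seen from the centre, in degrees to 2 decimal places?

77.14°

In radians: φ₁ = 0.5701, φ₂ = -0.0934, Δλ = 70.995° = 1.2391 rad.
cos c = sin φ₁ sin φ₂ + cos φ₁ cos φ₂ cos Δλ = (0.5397)(-0.0933) + (0.8418)(0.9956)(0.3256) = 0.22261,
so c = arccos(0.22261) = 1.34630 rad.
So the angular separation is 77.14°.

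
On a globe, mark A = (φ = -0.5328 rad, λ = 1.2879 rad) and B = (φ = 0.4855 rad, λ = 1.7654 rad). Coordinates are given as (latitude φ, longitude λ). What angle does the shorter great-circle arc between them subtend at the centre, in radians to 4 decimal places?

1.1156 rad

Let φ₁ = -0.5328 rad, φ₂ = 0.4855 rad, and Δλ = 0.4775 rad.
cos c = sin φ₁ sin φ₂ + cos φ₁ cos φ₂ cos Δλ = (-0.5079)(0.4667) + (0.8614)(0.8844)(0.8881) = 0.43960,
so c = arccos(0.43960) = 1.11564 rad.
So the angular separation is 1.1156 rad.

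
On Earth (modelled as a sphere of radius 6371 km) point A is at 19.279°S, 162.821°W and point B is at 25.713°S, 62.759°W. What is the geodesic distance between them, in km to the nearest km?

With latitudes φ₁ = -19.279°, φ₂ = -25.713° and longitude difference Δλ = 100.062°:
Haversine: a = sin²(Δφ/2) + cos φ₁ cos φ₂ sin²(Δλ/2) = 0.0031 + (0.9439)(0.9010)(0.5874) = 0.50267.
Central angle c = 2·arcsin(√a) = 1.57613 rad.
Distance = R·c = 6371 × 1.5761 ≈ 10042 km.

10042 km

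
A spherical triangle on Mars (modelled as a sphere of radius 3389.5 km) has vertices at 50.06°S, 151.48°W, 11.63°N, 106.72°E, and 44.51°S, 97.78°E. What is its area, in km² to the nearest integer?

8067517 km²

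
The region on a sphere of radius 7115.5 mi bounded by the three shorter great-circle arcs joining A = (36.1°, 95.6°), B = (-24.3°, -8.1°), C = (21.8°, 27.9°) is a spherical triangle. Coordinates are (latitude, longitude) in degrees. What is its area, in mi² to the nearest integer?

16024014 mi²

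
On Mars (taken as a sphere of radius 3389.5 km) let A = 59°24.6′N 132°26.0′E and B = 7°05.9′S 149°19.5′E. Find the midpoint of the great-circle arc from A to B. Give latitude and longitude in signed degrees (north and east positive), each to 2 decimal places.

26.38°, 143.62°

The central angle between A and B is δ = 1.1844 rad.
With f = 0.5, the slerp weights are sin((1−f)δ)/sin δ = 0.6026 and sin(fδ)/sin δ = 0.6026.
Weighted sum of the unit vectors: (0.6026)·(-0.3434,0.3756,0.8608) + (0.6026)·(-0.8535,0.5063,-0.1236) = (-0.7212, 0.5314, 0.4443).
Converting back: φ = atan2(z, √(x²+y²)) = 26.38°, λ = atan2(y, x) = 143.62°.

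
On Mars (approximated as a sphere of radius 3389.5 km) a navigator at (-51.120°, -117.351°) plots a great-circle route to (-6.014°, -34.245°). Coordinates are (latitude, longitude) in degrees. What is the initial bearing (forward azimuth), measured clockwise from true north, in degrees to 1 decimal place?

With φ₁ = -0.8922, φ₂ = -0.1050, Δλ = 1.4505 rad, the forward-azimuth formula gives
θ = atan2( sin Δλ cos φ₂ , cos φ₁ sin φ₂ − sin φ₁ cos φ₂ cos Δλ ) = atan2(0.9873, 0.0272) = 88.42°.
So the initial bearing is 88.4°.

88.4°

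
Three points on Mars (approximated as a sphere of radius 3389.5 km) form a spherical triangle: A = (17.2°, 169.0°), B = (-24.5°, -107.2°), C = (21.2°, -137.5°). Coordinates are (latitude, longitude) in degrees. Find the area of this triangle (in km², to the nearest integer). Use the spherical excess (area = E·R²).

4985043 km²

Side lengths (central angles): a = 0.9490, b = 0.8806, c = 1.5995 rad; semiperimeter s = 1.7145.
By l'Huilier's theorem, tan(E/4) = √[tan(s/2) tan((s−a)/2) tan((s−b)/2) tan((s−c)/2)], giving spherical excess E = 0.4339 rad.
Area = E·R² = 0.4339 × (3389.5)² ≈ 4985043 km².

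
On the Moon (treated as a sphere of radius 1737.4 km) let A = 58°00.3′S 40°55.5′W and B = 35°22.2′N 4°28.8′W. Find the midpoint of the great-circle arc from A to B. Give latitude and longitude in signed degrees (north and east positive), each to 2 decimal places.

-11.87°, -18.70°

The central angle between A and B is δ = 1.7147 rad.
With f = 0.5, the slerp weights are sin((1−f)δ)/sin δ = 0.7640 and sin(fδ)/sin δ = 0.7640.
Weighted sum of the unit vectors: (0.7640)·(0.4003,-0.3471,-0.8481) + (0.7640)·(0.8129,-0.0637,0.5789) = (0.9269, -0.3138, -0.2057).
Converting back: φ = atan2(z, √(x²+y²)) = -11.87°, λ = atan2(y, x) = -18.70°.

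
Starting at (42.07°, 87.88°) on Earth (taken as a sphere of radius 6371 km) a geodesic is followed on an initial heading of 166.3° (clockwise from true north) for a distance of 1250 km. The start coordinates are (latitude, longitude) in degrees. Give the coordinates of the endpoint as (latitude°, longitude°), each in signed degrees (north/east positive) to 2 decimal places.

Angular distance δ = d/R = 1250/6371 = 0.19620 rad; initial bearing θ = 2.9025 rad.
sin φ₂ = sin φ₁ cos δ + cos φ₁ sin δ cos θ = (0.6700)(0.9808) + (0.7423)(0.1949)(-0.9715) = 0.5166, so φ₂ = 31.10°.
Δλ = atan2(sin θ sin δ cos φ₁, cos δ − sin φ₁ sin φ₂) = atan2(0.0343, 0.6347) = 3.091°.
λ₂ = 87.880° + 3.091° = 90.97°.

31.10°, 90.97°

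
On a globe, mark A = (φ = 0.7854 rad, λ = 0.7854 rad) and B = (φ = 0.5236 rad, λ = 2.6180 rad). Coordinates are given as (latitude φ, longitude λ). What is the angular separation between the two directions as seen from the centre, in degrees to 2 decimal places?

In radians: φ₁ = 0.7854, φ₂ = 0.5236, Δλ = 105.000° = 1.8326 rad.
cos c = sin φ₁ sin φ₂ + cos φ₁ cos φ₂ cos Δλ = (0.7071)(0.5000) + (0.7071)(0.8660)(-0.2588) = 0.19506,
so c = arccos(0.19506) = 1.37448 rad.
So the angular separation is 78.75°.

78.75°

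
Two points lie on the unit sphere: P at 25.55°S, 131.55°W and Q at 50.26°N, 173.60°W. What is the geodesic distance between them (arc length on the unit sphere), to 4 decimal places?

Let φ₁ = -0.4459 rad, φ₂ = 0.8772 rad, and Δλ = -0.7339 rad.
cos c = sin φ₁ sin φ₂ + cos φ₁ cos φ₂ cos Δλ = (-0.4313)(0.7690) + (0.9022)(0.6393)(0.7426) = 0.09665,
so c = arccos(0.09665) = 1.47399 rad.
On the unit sphere the arc length equals the central angle: 1.4740.

1.4740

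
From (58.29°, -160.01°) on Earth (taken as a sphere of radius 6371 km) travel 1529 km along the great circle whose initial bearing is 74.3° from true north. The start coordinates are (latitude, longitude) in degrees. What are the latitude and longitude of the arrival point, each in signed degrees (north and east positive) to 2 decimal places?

Angular distance δ = d/R = 1529/6371 = 0.23999 rad; initial bearing θ = 1.2968 rad.
sin φ₂ = sin φ₁ cos δ + cos φ₁ sin δ cos θ = (0.8507)(0.9713) + (0.5256)(0.2377)(0.2706) = 0.8601, so φ₂ = 59.33°.
Δλ = atan2(sin θ sin δ cos φ₁, cos δ − sin φ₁ sin φ₂) = atan2(0.1203, 0.2396) = 26.656°.
λ₂ = -160.010° + 26.656° = -133.35°.

59.33°, -133.35°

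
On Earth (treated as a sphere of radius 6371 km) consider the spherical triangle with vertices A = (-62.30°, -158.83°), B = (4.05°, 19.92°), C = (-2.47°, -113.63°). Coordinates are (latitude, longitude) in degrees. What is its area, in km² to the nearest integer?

108167020 km²

Side lengths (central angles): a = 2.3318, b = 1.1967, c = 2.1248 rad; semiperimeter s = 2.8267.
By l'Huilier's theorem, tan(E/4) = √[tan(s/2) tan((s−a)/2) tan((s−b)/2) tan((s−c)/2)], giving spherical excess E = 2.6649 rad.
Area = E·R² = 2.6649 × (6371)² ≈ 108167020 km².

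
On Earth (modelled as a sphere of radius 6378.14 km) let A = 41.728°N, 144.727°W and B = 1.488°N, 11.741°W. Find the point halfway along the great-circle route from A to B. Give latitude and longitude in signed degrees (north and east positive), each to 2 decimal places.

The central angle between A and B is δ = 2.0845 rad.
With f = 0.5, the slerp weights are sin((1−f)δ)/sin δ = 0.9915 and sin(fδ)/sin δ = 0.9915.
Weighted sum of the unit vectors: (0.9915)·(-0.6093,-0.4310,0.6656) + (0.9915)·(0.9787,-0.2034,0.0260) = (0.3663, -0.6290, 0.6857).
Converting back: φ = atan2(z, √(x²+y²)) = 43.29°, λ = atan2(y, x) = -59.78°.

43.29°, -59.78°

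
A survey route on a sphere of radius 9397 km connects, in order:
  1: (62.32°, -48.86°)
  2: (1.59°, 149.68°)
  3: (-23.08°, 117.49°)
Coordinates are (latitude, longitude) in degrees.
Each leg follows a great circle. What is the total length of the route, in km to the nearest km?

25330 km

Leg 1→2: central angle 1.9995 rad, distance 18789.2 km.
Leg 2→3: central angle 0.6961 rad, distance 6540.9 km.
Total: 18789.2 + 6540.9 ≈ 25330 km.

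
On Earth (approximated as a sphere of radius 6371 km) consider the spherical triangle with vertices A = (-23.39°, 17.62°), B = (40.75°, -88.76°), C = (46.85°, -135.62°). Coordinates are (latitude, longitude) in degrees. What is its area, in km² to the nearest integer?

22886943 km²

Side lengths (central angles): a = 0.5908, b = 2.5870, c = 2.0434 rad; semiperimeter s = 2.6106.
By l'Huilier's theorem, tan(E/4) = √[tan(s/2) tan((s−a)/2) tan((s−b)/2) tan((s−c)/2)], giving spherical excess E = 0.5639 rad.
Area = E·R² = 0.5639 × (6371)² ≈ 22886943 km².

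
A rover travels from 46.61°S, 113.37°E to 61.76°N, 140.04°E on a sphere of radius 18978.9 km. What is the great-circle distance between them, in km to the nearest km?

36593 km

Let φ₁ = -0.8135 rad, φ₂ = 1.0779 rad, and Δλ = 0.4655 rad.
cos c = sin φ₁ sin φ₂ + cos φ₁ cos φ₂ cos Δλ = (-0.7267)(0.8810) + (0.6870)(0.4732)(0.8936) = -0.34973,
so c = arccos(-0.34973) = 1.92808 rad.
Distance = R·c = 18978.9 × 1.9281 ≈ 36593 km.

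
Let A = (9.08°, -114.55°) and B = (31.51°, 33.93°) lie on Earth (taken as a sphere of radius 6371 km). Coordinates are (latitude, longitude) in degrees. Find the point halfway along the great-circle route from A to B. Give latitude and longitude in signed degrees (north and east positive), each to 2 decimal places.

52.81°, -54.87°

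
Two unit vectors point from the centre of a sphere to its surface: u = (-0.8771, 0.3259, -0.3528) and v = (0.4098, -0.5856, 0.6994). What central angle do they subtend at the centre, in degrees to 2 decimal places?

u·v = -0.7970; |u| = 1.0000, |v| = 1.0000.
cos θ = (u·v)/(|u||v|) = -0.7970, so θ = 142.85°.

142.85°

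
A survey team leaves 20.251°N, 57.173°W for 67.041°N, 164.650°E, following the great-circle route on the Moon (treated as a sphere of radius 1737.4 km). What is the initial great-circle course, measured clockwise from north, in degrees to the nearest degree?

345°

Δλ = -138.177° = -2.4116 rad.
y = sin Δλ · cos φ₂ = (-0.6668)(0.3901) = -0.2601
x = cos φ₁ sin φ₂ − sin φ₁ cos φ₂ cos Δλ = (0.9382)(0.9208) − (0.3461)(0.3901)(-0.7452) = 0.9645
θ = atan2(y, x) = -15.09°; adding 360° gives 345°.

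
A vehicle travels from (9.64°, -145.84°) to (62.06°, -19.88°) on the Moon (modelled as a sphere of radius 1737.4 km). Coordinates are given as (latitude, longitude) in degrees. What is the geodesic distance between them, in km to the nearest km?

2944 km

Let φ₁ = 0.1682 rad, φ₂ = 1.0832 rad, and Δλ = 2.1984 rad.
cos c = sin φ₁ sin φ₂ + cos φ₁ cos φ₂ cos Δλ = (0.1675)(0.8834) + (0.9859)(0.4685)(-0.5872) = -0.12332,
so c = arccos(-0.12332) = 1.69443 rad.
Distance = R·c = 1737.4 × 1.6944 ≈ 2944 km.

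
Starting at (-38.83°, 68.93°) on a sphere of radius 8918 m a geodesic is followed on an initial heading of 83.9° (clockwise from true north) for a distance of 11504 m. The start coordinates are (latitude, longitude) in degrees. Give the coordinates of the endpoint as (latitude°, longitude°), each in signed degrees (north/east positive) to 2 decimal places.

Angular distance δ = d/R = 11504/8918 = 1.28998 rad; initial bearing θ = 1.4643 rad.
sin φ₂ = sin φ₁ cos δ + cos φ₁ sin δ cos θ = (-0.6270)(0.2771) + (0.7790)(0.9608)(0.1063) = -0.0942, so φ₂ = -5.41°.
Δλ = atan2(sin θ sin δ cos φ₁, cos δ − sin φ₁ sin φ₂) = atan2(0.7443, 0.2181) = 73.670°.
λ₂ = 68.930° + 73.670° = 142.60°.

-5.41°, 142.60°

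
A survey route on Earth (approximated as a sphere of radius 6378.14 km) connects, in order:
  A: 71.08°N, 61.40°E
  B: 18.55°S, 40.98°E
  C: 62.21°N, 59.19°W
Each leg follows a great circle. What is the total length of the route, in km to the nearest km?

Leg A→B: central angle 1.5837 rad, distance 10100.8 km.
Leg B→C: central angle 1.9385 rad, distance 12364.1 km.
Total: 10100.8 + 12364.1 ≈ 22465 km.

22465 km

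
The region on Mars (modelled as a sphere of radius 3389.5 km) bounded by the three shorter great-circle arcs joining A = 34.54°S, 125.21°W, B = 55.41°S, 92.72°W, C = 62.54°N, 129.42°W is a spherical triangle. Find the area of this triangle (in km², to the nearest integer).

5353544 km²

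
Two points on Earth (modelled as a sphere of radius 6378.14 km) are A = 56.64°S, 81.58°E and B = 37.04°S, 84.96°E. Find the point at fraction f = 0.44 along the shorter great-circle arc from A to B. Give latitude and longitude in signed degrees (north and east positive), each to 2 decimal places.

-48.03°, 83.38°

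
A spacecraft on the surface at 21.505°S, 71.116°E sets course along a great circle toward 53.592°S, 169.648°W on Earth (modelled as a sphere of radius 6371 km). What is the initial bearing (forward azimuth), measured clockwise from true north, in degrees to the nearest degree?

149°

Δλ = 119.236° = 2.0811 rad.
y = sin Δλ · cos φ₂ = (0.8726)(0.5935) = 0.5179
x = cos φ₁ sin φ₂ − sin φ₁ cos φ₂ cos Δλ = (0.9304)(-0.8048) − (-0.3666)(0.5935)(-0.4884) = -0.8551
θ = atan2(y, x) = 148.80°, so the bearing is 149°.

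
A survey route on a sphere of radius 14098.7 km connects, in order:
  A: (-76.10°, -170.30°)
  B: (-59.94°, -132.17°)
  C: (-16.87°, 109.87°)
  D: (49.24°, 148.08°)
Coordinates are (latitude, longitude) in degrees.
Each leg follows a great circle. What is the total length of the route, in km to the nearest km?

45168 km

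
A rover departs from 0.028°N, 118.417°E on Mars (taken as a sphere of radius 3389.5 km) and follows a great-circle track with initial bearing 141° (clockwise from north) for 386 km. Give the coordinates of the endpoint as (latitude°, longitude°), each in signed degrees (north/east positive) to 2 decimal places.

-5.04°, 122.53°

Angular distance δ = d/R = 386/3389.5 = 0.11388 rad; initial bearing θ = 2.4609 rad.
sin φ₂ = sin φ₁ cos δ + cos φ₁ sin δ cos θ = (0.0005)(0.9935) + (1.0000)(0.1136)(-0.7771) = -0.0878, so φ₂ = -5.04°.
Δλ = atan2(sin θ sin δ cos φ₁, cos δ − sin φ₁ sin φ₂) = atan2(0.0715, 0.9936) = 4.117°.
λ₂ = 118.417° + 4.117° = 122.53°.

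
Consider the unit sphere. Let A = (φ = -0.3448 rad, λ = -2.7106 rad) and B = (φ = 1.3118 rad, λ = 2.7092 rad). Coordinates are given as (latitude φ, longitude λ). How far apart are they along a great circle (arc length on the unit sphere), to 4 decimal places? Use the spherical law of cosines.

1.7417

In radians: φ₁ = -0.3448, φ₂ = 1.3118, Δλ = -49.468° = -0.8634 rad.
cos c = sin φ₁ sin φ₂ + cos φ₁ cos φ₂ cos Δλ = (-0.3380)(0.9666) + (0.9411)(0.2561)(0.6499) = -0.17009,
so c = arccos(-0.17009) = 1.74172 rad.
On the unit sphere the arc length equals the central angle: 1.7417.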